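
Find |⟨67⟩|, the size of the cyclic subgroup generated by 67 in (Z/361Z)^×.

Since 67 ∈ (Z/361Z)^×, its order divides φ(361) = φ(19^2) = 19·(19−1) = 342 = 2 · 3^2 · 19.
Divisors of 342: 1, 2, 3, 6, 9, 18, 19, 38, 57, 114, 171, 342.
Check 67^d mod 361 for each divisor in increasing order:
67^1 ≡ 67 (mod 361)
67^2 ≡ 157 (mod 361)
67^3 ≡ 50 (mod 361)
67^6 ≡ 334 (mod 361)
67^9 ≡ 94 (mod 361)
67^18 ≡ 172 (mod 361)
67^19 ≡ 333 (mod 361)
67^38 ≡ 62 (mod 361)
67^57 ≡ 69 (mod 361)
67^114 ≡ 68 (mod 361)
67^171 ≡ 360 (mod 361)
67^342 ≡ 1 (mod 361) ✓
Hence ord(67) = 342.

342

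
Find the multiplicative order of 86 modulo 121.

55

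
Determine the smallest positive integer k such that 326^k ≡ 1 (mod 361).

342

Since 326 ∈ (Z/361Z)^×, its order divides φ(361) = φ(19^2) = 19·(19−1) = 342 = 2 · 3^2 · 19.
Divisors of 342: 1, 2, 3, 6, 9, 18, 19, 38, 57, 114, 171, 342.
Compute 326^d (mod 361) for the divisors d until we hit 1:
326^1 ≡ 326
326^2 ≡ 142
326^3 ≡ 84
326^6 ≡ 197
326^9 ≡ 303
326^18 ≡ 115
326^19 ≡ 307
326^38 ≡ 28
326^57 ≡ 293
326^114 ≡ 292
326^171 ≡ 360
326^342 ≡ 1
So ord_361(326) = 342.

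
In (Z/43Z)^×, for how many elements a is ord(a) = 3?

2

φ(43) = 43 − 1 = 42 = 2 · 3 · 7.
Since (Z/43Z)^× is cyclic of order 42, the number of elements of order d is φ(d) when d | 42 and 0 otherwise.
3 | 42, and φ(3) = 3 − 1 = 2.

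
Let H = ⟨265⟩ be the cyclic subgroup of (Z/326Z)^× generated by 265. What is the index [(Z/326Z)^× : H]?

3

By Lagrange's theorem, ord_326(265) divides φ(326) = φ(2)·φ(163) = 1·162 = 162 = 2 · 3^4.
Divisors of 162: 1, 2, 3, 6, 9, 18, 27, 54, 81, 162.
Compute 265^d (mod 326) for the divisors d until we hit 1:
265^1 ≡ 265
265^2 ≡ 135
265^3 ≡ 241
265^6 ≡ 53
265^9 ≡ 59
265^18 ≡ 221
265^27 ≡ 325
265^54 ≡ 1
The order of 265 is 54, so the subgroup it generates has 54 elements.
[(Z/326Z)^× : ⟨265⟩] = 162/54 = 3.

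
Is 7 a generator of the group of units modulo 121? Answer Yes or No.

Yes

φ(121) = φ(11^2) = 11·(11−1) = 110 = 2 · 5 · 11.
7 is a primitive root mod 121 iff 7^(φ(121)/q) ≢ 1 for every prime q | φ(121), i.e. q ∈ {2, 5, 11}.
7^55 ≡ 120 (mod 121)  [q = 2: ≢ 1 ✓]
7^22 ≡ 27 (mod 121)  [q = 5: ≢ 1 ✓]
7^10 ≡ 23 (mod 121)  [q = 11: ≢ 1 ✓]
Every test exponent gives a nontrivial residue, hence 7 generates the full group.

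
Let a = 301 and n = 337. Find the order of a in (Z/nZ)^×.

Since 301 ∈ (Z/337Z)^×, its order divides φ(337) = 337 − 1 = 336 = 2^4 · 3 · 7.
Divisors of 336: 1, 2, 3, 4, 6, 7, 8, 12, 14, 16, 21, 24, 28, 42, 48, 56, 84, 112, 168, 336.
Test each divisor d:
301^1 ≡ 301 (mod 337)
301^2 ≡ 285 (mod 337)
301^3 ≡ 187 (mod 337)
301^4 ≡ 8 (mod 337)
301^6 ≡ 258 (mod 337)
301^7 ≡ 148 (mod 337)
301^8 ≡ 64 (mod 337)
301^12 ≡ 175 (mod 337)
301^14 ≡ 336 (mod 337)
301^16 ≡ 52 (mod 337)
301^21 ≡ 189 (mod 337)
301^24 ≡ 295 (mod 337)
301^28 ≡ 1 (mod 337) ✓
The smallest such exponent is 28, so the order of 301 is 28.

28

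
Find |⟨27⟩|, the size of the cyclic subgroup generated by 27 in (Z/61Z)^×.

The order of 27 must divide φ(61) = 61 − 1 = 60 = 2^2 · 3 · 5.
Divisors of 60: 1, 2, 3, 4, 5, 6, 10, 12, 15, 20, 30, 60.
Compute 27^d (mod 61) for the divisors d until we hit 1:
27^1 ≡ 27 (mod 61)
27^2 ≡ 58 (mod 61)
27^3 ≡ 41 (mod 61)
27^4 ≡ 9 (mod 61)
27^5 ≡ 60 (mod 61)
27^6 ≡ 34 (mod 61)
27^10 ≡ 1 (mod 61) ✓
Hence ord(27) = 10.

10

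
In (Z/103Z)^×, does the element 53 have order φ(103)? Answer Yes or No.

φ(103) = 103 − 1 = 102 = 2 · 3 · 17.
53 is a primitive root mod 103 iff 53^(φ(103)/q) ≢ 1 for every prime q | φ(103), i.e. q ∈ {2, 3, 17}.
53^51 ≡ 102 (mod 103)  [q = 2: ≢ 1 ✓]
53^34 ≡ 56 (mod 103)  [q = 3: ≢ 1 ✓]
53^6 ≡ 13 (mod 103)  [q = 17: ≢ 1 ✓]
All checks pass, so 53 has order 102 and is a primitive root modulo 103.

Yes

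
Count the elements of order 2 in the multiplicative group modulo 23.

φ(23) = 23 − 1 = 22 = 2 · 11.
(Z/23Z)^× is cyclic (|G| = 22); a cyclic group of order m has exactly φ(d) elements of each order d | m, and none otherwise.
2 | 22, and φ(2) = 2 − 1 = 1.

1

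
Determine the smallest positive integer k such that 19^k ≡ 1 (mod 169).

12

By Lagrange's theorem, ord_169(19) divides φ(169) = φ(13^2) = 13·(13−1) = 156 = 2^2 · 3 · 13.
Divisors of 156: 1, 2, 3, 4, 6, 12, 13, 26, 39, 52, 78, 156.
Test each divisor d:
19^1 ≡ 19 (mod 169)
19^2 ≡ 23 (mod 169)
19^3 ≡ 99 (mod 169)
19^4 ≡ 22 (mod 169)
19^6 ≡ 168 (mod 169)
19^12 ≡ 1 (mod 169) ✓
The smallest such exponent is 12, so the order of 19 is 12.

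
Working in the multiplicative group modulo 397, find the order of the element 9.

Since 9 ∈ (Z/397Z)^×, its order divides φ(397) = 397 − 1 = 396 = 2^2 · 3^2 · 11.
Divisors of 396: 1, 2, 3, 4, 6, 9, 11, 12, 18, 22, 33, 36, 44, 66, 99, 132, 198, 396.
Test each divisor d:
9^1 ≡ 9
9^2 ≡ 81
9^3 ≡ 332
9^4 ≡ 209
9^6 ≡ 255
9^9 ≡ 99
9^11 ≡ 79
9^12 ≡ 314
9^18 ≡ 273
9^22 ≡ 286
9^33 ≡ 362
9^36 ≡ 290
9^44 ≡ 14
9^66 ≡ 34
9^99 ≡ 1
Therefore the multiplicative order of 9 modulo 397 is 99.

99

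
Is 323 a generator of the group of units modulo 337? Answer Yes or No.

No

φ(337) = 337 − 1 = 336 = 2^4 · 3 · 7.
It suffices to check that the order of 323 is not a proper divisor of 336: compute 323^(336/q) for q ∈ {2, 3, 7}.
323^168 ≡ 1 (mod 337)  [q = 2: ≡ 1 ✗]
323^112 ≡ 128 (mod 337)  [q = 3: ≢ 1 ✓]
323^48 ≡ 52 (mod 337)  [q = 7: ≢ 1 ✓]
323^168 ≡ 1 shows ord(323) | 168, strictly less than φ(337); not a primitive root.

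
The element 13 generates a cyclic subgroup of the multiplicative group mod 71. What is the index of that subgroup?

By Lagrange's theorem, ord_71(13) divides φ(71) = 71 − 1 = 70 = 2 · 5 · 7.
Divisors of 70: 1, 2, 5, 7, 10, 14, 35, 70.
Evaluate successive powers at the divisors of 70:
13^1 ≡ 13
13^2 ≡ 27
13^5 ≡ 34
13^7 ≡ 66
13^10 ≡ 20
13^14 ≡ 25
13^35 ≡ 70
13^70 ≡ 1
Thus |⟨13⟩| = ord(13) = 70.
[(Z/71Z)^× : ⟨13⟩] = 70/70 = 1.

1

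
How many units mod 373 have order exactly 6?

2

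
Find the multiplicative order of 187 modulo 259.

36

The order of 187 must divide φ(259) = φ(7·37) = (7−1)·(37−1) = 6·36 = 216 = 2^3 · 3^3.
Divisors of 216: 1, 2, 3, 4, 6, 8, 9, 12, 18, 24, 27, 36, 54, 72, 108, 216.
Test each divisor d:
187^1 ≡ 187 (mod 259)
187^2 ≡ 4 (mod 259)
187^3 ≡ 230 (mod 259)
187^4 ≡ 16 (mod 259)
187^6 ≡ 64 (mod 259)
187^8 ≡ 256 (mod 259)
187^9 ≡ 216 (mod 259)
187^12 ≡ 211 (mod 259)
187^18 ≡ 36 (mod 259)
187^24 ≡ 232 (mod 259)
187^27 ≡ 6 (mod 259)
187^36 ≡ 1 (mod 259) ✓
The smallest such exponent is 36, so the order of 187 is 36.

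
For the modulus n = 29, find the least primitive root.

2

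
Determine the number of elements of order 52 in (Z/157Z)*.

φ(157) = 157 − 1 = 156 = 2^2 · 3 · 13.
Since (Z/157Z)^× is cyclic of order 156, the number of elements of order d is φ(d) when d | 156 and 0 otherwise.
52 = 2^2 · 13 divides 156, and φ(52) = 24.

24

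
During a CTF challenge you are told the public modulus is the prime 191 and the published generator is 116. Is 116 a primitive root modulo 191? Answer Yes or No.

Yes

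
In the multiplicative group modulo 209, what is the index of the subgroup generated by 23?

ord(23) | φ(209) = φ(11·19) = (11−1)·(19−1) = 10·18 = 180 = 2^2 · 3^2 · 5.
Divisors of 180: 1, 2, 3, 4, 5, 6, 9, 10, 12, 15, 18, 20, 30, 36, 45, 60, 90, 180.
Evaluate successive powers at the divisors of 180:
23^1 ≡ 23 (mod 209)
23^2 ≡ 111 (mod 209)
23^3 ≡ 45 (mod 209)
23^4 ≡ 199 (mod 209)
23^5 ≡ 188 (mod 209)
23^6 ≡ 144 (mod 209)
23^9 ≡ 1 (mod 209) ✓
The order of 23 is 9, so the subgroup it generates has 9 elements.
The index is φ(209) / ord(23) = 180 / 9 = 20.

20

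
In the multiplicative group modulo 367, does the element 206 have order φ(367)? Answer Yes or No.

φ(367) = 367 − 1 = 366 = 2 · 3 · 61.
206 is a primitive root mod 367 iff 206^(φ(367)/q) ≢ 1 for every prime q | φ(367), i.e. q ∈ {2, 3, 61}.
206^183 ≡ 366 (mod 367)  [q = 2: ≢ 1 ✓]
206^122 ≡ 83 (mod 367)  [q = 3: ≢ 1 ✓]
206^6 ≡ 329 (mod 367)  [q = 61: ≢ 1 ✓]
Every test exponent gives a nontrivial residue, hence 206 generates the full group.

Yes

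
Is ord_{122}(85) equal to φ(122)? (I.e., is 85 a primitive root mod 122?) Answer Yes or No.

φ(122) = φ(2)·φ(61) = 1·60 = 60 = 2^2 · 3 · 5.
Test 85^(60/q) mod 122 for each prime factor q of 60:
85^30 ≡ 121 (mod 122)  [q = 2: ≢ 1 ✓]
85^20 ≡ 1 (mod 122)  [q = 3: ≡ 1 ✗]
85^12 ≡ 95 (mod 122)  [q = 5: ≢ 1 ✓]
Since 85^20 ≡ 1, the order of 85 divides 20 < 60, so 85 is not a primitive root.

No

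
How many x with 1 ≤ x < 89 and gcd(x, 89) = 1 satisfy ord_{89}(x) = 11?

10

φ(89) = 89 − 1 = 88 = 2^3 · 11.
In a cyclic group of order 88, there are φ(d) elements of order d for each divisor d of 88, and zero for non-divisors.
11 | 88, and φ(11) = 11 − 1 = 10.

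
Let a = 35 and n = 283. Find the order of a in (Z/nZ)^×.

282

ord(35) | φ(283) = 283 − 1 = 282 = 2 · 3 · 47.
Divisors of 282: 1, 2, 3, 6, 47, 94, 141, 282.
Test each divisor d:
35^1 ≡ 35 (mod 283)
35^2 ≡ 93 (mod 283)
35^3 ≡ 142 (mod 283)
35^6 ≡ 71 (mod 283)
35^47 ≡ 239 (mod 283)
35^94 ≡ 238 (mod 283)
35^141 ≡ 282 (mod 283)
35^282 ≡ 1 (mod 283) ✓
The smallest such exponent is 282, so the order of 35 is 282.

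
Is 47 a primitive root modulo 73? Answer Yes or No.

Yes

φ(73) = 73 − 1 = 72 = 2^3 · 3^2.
47 is a primitive root mod 73 iff 47^(φ(73)/q) ≢ 1 for every prime q | φ(73), i.e. q ∈ {2, 3}.
47^36 ≡ 72 (mod 73)  [q = 2: ≢ 1 ✓]
47^24 ≡ 8 (mod 73)  [q = 3: ≢ 1 ✓]
All checks pass, so 47 has order 72 and is a primitive root modulo 73.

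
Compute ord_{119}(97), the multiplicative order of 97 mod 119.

ord(97) | φ(119) = φ(7·17) = (7−1)·(17−1) = 6·16 = 96 = 2^5 · 3.
Divisors of 96: 1, 2, 3, 4, 6, 8, 12, 16, 24, 32, 48, 96.
Evaluate successive powers at the divisors of 96:
97^1 ≡ 97 (mod 119)
97^2 ≡ 8 (mod 119)
97^3 ≡ 62 (mod 119)
97^4 ≡ 64 (mod 119)
97^6 ≡ 36 (mod 119)
97^8 ≡ 50 (mod 119)
97^12 ≡ 106 (mod 119)
97^16 ≡ 1 (mod 119) ✓
The smallest such exponent is 16, so the order of 97 is 16.

16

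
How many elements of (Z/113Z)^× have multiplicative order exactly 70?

φ(113) = 113 − 1 = 112 = 2^4 · 7.
Since (Z/113Z)^× is cyclic of order 112, the number of elements of order d is φ(d) when d | 112 and 0 otherwise.
Since 70 ∤ 112, the count is 0.

0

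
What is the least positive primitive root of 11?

φ(11) = 11 − 1 = 10 = 2 · 5.
g is a primitive root iff g^(10/q) ≢ 1 (mod 11) for each prime q ∈ {2, 5}.
g = 2: 2^5 ≡ 10; 2^2 ≡ 4 — none is 1, so 2 is a primitive root.
The smallest primitive root modulo 11 is 2.

2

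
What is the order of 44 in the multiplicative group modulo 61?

60

ord(44) | φ(61) = 61 − 1 = 60 = 2^2 · 3 · 5.
Divisors of 60: 1, 2, 3, 4, 5, 6, 10, 12, 15, 20, 30, 60.
Compute 44^d (mod 61) for the divisors d until we hit 1:
44^1 ≡ 44 (mod 61)
44^2 ≡ 45 (mod 61)
44^3 ≡ 28 (mod 61)
44^4 ≡ 12 (mod 61)
44^5 ≡ 40 (mod 61)
44^6 ≡ 52 (mod 61)
44^10 ≡ 14 (mod 61)
44^12 ≡ 20 (mod 61)
44^15 ≡ 11 (mod 61)
44^20 ≡ 13 (mod 61)
44^30 ≡ 60 (mod 61)
44^60 ≡ 1 (mod 61) ✓
Hence ord(44) = 60.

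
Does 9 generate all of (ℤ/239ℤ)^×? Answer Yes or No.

No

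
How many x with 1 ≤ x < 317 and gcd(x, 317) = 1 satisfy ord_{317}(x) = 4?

2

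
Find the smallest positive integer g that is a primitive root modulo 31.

φ(31) = 31 − 1 = 30 = 2 · 3 · 5.
Test candidates g = 2, 3, … against the prime factors q ∈ {2, 3, 5} of φ(31): g is a generator iff g^(30/q) ≢ 1 for every such q.
g = 2: 2^15 ≡ 1 — hits 1, so not a primitive root.
g = 3: 3^15 ≡ 30; 3^10 ≡ 25; 3^6 ≡ 16 — none is 1, so 3 is a primitive root.
So 3 is the smallest generator of (Z/31Z)^×.

3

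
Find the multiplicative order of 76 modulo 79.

39

By Lagrange's theorem, ord_79(76) divides φ(79) = 79 − 1 = 78 = 2 · 3 · 13.
Divisors of 78: 1, 2, 3, 6, 13, 26, 39, 78.
Compute 76^d (mod 79) for the divisors d until we hit 1:
76^1 ≡ 76
76^2 ≡ 9
76^3 ≡ 52
76^6 ≡ 18
76^13 ≡ 55
76^26 ≡ 23
76^39 ≡ 1
Hence ord(76) = 39.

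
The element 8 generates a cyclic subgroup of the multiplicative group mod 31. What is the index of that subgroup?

6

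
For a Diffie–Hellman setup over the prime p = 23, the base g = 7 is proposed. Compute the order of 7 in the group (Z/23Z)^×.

Since 7 ∈ (Z/23Z)^×, its order divides φ(23) = 23 − 1 = 22 = 2 · 11.
Divisors of 22: 1, 2, 11, 22.
Compute 7^d (mod 23) for the divisors d until we hit 1:
7^1 ≡ 7 (mod 23)
7^2 ≡ 3 (mod 23)
7^11 ≡ 22 (mod 23)
7^22 ≡ 1 (mod 23) ✓
The smallest such exponent is 22, so the order of 7 is 22.

22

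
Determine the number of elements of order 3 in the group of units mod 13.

φ(13) = 13 − 1 = 12 = 2^2 · 3.
(Z/13Z)^× is cyclic (|G| = 12); a cyclic group of order m has exactly φ(d) elements of each order d | m, and none otherwise.
3 | 12, and φ(3) = 3 − 1 = 2.

2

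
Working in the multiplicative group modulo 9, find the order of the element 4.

ord(4) | φ(9) = φ(3^2) = 3·(3−1) = 6 = 2 · 3.
Divisors of 6: 1, 2, 3, 6.
Check 4^d mod 9 for each divisor in increasing order:
4^1 ≡ 4 (mod 9)
4^2 ≡ 7 (mod 9)
4^3 ≡ 1 (mod 9) ✓
Hence ord(4) = 3.

3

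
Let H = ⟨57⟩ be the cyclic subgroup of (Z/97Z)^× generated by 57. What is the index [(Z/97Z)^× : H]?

1

By Lagrange's theorem, ord_97(57) divides φ(97) = 97 − 1 = 96 = 2^5 · 3.
Divisors of 96: 1, 2, 3, 4, 6, 8, 12, 16, 24, 32, 48, 96.
Compute 57^d (mod 97) for the divisors d until we hit 1:
57^1 ≡ 57
57^2 ≡ 48
57^3 ≡ 20
57^4 ≡ 73
57^6 ≡ 12
57^8 ≡ 91
57^12 ≡ 47
57^16 ≡ 36
57^24 ≡ 75
57^32 ≡ 35
57^48 ≡ 96
57^96 ≡ 1
The order of 57 is 96, so the subgroup it generates has 96 elements.
[(Z/97Z)^× : ⟨57⟩] = 96/96 = 1.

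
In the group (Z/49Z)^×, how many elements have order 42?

12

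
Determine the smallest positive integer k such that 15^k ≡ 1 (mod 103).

51

ord(15) | φ(103) = 103 − 1 = 102 = 2 · 3 · 17.
Divisors of 102: 1, 2, 3, 6, 17, 34, 51, 102.
Evaluate successive powers at the divisors of 102:
15^1 ≡ 15 (mod 103)
15^2 ≡ 19 (mod 103)
15^3 ≡ 79 (mod 103)
15^6 ≡ 61 (mod 103)
15^17 ≡ 46 (mod 103)
15^34 ≡ 56 (mod 103)
15^51 ≡ 1 (mod 103) ✓
So ord_103(15) = 51.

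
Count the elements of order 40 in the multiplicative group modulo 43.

φ(43) = 43 − 1 = 42 = 2 · 3 · 7.
(Z/43Z)^× is cyclic (|G| = 42); a cyclic group of order m has exactly φ(d) elements of each order d | m, and none otherwise.
Here 42 is not a multiple of 40, so there are no elements of order 40.

0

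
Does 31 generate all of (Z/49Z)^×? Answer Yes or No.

No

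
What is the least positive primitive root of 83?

2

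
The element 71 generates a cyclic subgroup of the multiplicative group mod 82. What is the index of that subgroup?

By Lagrange's theorem, ord_82(71) divides φ(82) = φ(2)·φ(41) = 1·40 = 40 = 2^3 · 5.
Divisors of 40: 1, 2, 4, 5, 8, 10, 20, 40.
Evaluate successive powers at the divisors of 40:
71^1 ≡ 71 (mod 82)
71^2 ≡ 39 (mod 82)
71^4 ≡ 45 (mod 82)
71^5 ≡ 79 (mod 82)
71^8 ≡ 57 (mod 82)
71^10 ≡ 9 (mod 82)
71^20 ≡ 81 (mod 82)
71^40 ≡ 1 (mod 82) ✓
The order of 71 is 40, so the subgroup it generates has 40 elements.
The index is φ(82) / ord(71) = 40 / 40 = 1.

1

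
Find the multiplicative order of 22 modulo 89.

Since 22 ∈ (Z/89Z)^×, its order divides φ(89) = 89 − 1 = 88 = 2^3 · 11.
Divisors of 88: 1, 2, 4, 8, 11, 22, 44, 88.
Check 22^d mod 89 for each divisor in increasing order:
22^1 ≡ 22 (mod 89)
22^2 ≡ 39 (mod 89)
22^4 ≡ 8 (mod 89)
22^8 ≡ 64 (mod 89)
22^11 ≡ 88 (mod 89)
22^22 ≡ 1 (mod 89) ✓
So ord_89(22) = 22.

22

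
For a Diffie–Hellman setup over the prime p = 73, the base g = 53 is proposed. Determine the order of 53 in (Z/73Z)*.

72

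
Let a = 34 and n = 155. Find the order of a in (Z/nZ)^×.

Since 34 ∈ (Z/155Z)^×, its order divides φ(155) = φ(5·31) = (5−1)·(31−1) = 4·30 = 120 = 2^3 · 3 · 5.
Divisors of 120: 1, 2, 3, 4, 5, 6, 8, 10, 12, 15, 20, 24, 30, 40, 60, 120.
Check 34^d mod 155 for each divisor in increasing order:
34^1 ≡ 34
34^2 ≡ 71
34^3 ≡ 89
34^4 ≡ 81
34^5 ≡ 119
34^6 ≡ 16
34^8 ≡ 51
34^10 ≡ 56
34^12 ≡ 101
34^15 ≡ 154
34^20 ≡ 36
34^24 ≡ 126
34^30 ≡ 1
Hence ord(34) = 30.

30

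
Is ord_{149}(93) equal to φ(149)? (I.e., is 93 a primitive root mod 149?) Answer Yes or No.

φ(149) = 149 − 1 = 148 = 2^2 · 37.
It suffices to check that the order of 93 is not a proper divisor of 148: compute 93^(148/q) for q ∈ {2, 37}.
93^74 ≡ 148 (mod 149)  [q = 2: ≢ 1 ✓]
93^4 ≡ 49 (mod 149)  [q = 37: ≢ 1 ✓]
Every test exponent gives a nontrivial residue, hence 93 generates the full group.

Yes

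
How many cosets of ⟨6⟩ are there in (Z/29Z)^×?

The order of 6 must divide φ(29) = 29 − 1 = 28 = 2^2 · 7.
Divisors of 28: 1, 2, 4, 7, 14, 28.
Test each divisor d:
6^1 ≡ 6
6^2 ≡ 7
6^4 ≡ 20
6^7 ≡ 28
6^14 ≡ 1
So ord_29(6) = 14, hence |⟨6⟩| = 14.
Index = |(Z/29Z)^×| / |⟨6⟩| = 28 / 14 = 2.

2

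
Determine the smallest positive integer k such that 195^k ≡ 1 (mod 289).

136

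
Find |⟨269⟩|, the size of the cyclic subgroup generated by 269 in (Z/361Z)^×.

342

Since 269 ∈ (Z/361Z)^×, its order divides φ(361) = φ(19^2) = 19·(19−1) = 342 = 2 · 3^2 · 19.
Divisors of 342: 1, 2, 3, 6, 9, 18, 19, 38, 57, 114, 171, 342.
Test each divisor d:
269^1 ≡ 269
269^2 ≡ 161
269^3 ≡ 350
269^6 ≡ 121
269^9 ≡ 113
269^18 ≡ 134
269^19 ≡ 307
269^38 ≡ 28
269^57 ≡ 293
269^114 ≡ 292
269^171 ≡ 360
269^342 ≡ 1
The smallest such exponent is 342, so the order of 269 is 342.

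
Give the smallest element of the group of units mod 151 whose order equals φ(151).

6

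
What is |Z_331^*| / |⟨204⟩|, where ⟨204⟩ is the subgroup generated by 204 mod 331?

1

ord(204) | φ(331) = 331 − 1 = 330 = 2 · 3 · 5 · 11.
Divisors of 330: 1, 2, 3, 5, 6, 10, 11, 15, 22, 30, 33, 55, 66, 110, 165, 330.
Evaluate successive powers at the divisors of 330:
204^1 ≡ 204 (mod 331)
204^2 ≡ 241 (mod 331)
204^3 ≡ 176 (mod 331)
204^5 ≡ 48 (mod 331)
204^6 ≡ 193 (mod 331)
204^10 ≡ 318 (mod 331)
204^11 ≡ 327 (mod 331)
204^15 ≡ 38 (mod 331)
204^22 ≡ 16 (mod 331)
204^30 ≡ 120 (mod 331)
204^33 ≡ 267 (mod 331)
204^55 ≡ 300 (mod 331)
204^66 ≡ 124 (mod 331)
204^110 ≡ 299 (mod 331)
204^165 ≡ 330 (mod 331)
204^330 ≡ 1 (mod 331) ✓
Thus |⟨204⟩| = ord(204) = 330.
The index is φ(331) / ord(204) = 330 / 330 = 1.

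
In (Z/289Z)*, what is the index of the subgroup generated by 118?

8

ord(118) | φ(289) = φ(17^2) = 17·(17−1) = 272 = 2^4 · 17.
Divisors of 272: 1, 2, 4, 8, 16, 17, 34, 68, 136, 272.
Test each divisor d:
118^1 ≡ 118
118^2 ≡ 52
118^4 ≡ 103
118^8 ≡ 205
118^16 ≡ 120
118^17 ≡ 288
118^34 ≡ 1
Thus |⟨118⟩| = ord(118) = 34.
The index is φ(289) / ord(118) = 272 / 34 = 8.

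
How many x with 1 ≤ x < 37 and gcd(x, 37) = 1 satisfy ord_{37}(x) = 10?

φ(37) = 37 − 1 = 36 = 2^2 · 3^2.
Since (Z/37Z)^× is cyclic of order 36, the number of elements of order d is φ(d) when d | 36 and 0 otherwise.
Since 10 ∤ 36, the count is 0.

0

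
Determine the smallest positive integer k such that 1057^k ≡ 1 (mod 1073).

By Lagrange's theorem, ord_1073(1057) divides φ(1073) = φ(29·37) = (29−1)·(37−1) = 28·36 = 1008 = 2^4 · 3^2 · 7.
Divisors of 1008: 1, 2, 3, 4, 6, 7, 8, 9, 12, 14, 16, 18, 21, 24, 28, 36, 42, 48, 56, 63, 72, 84, 112, 126, 144, 168, 252, 336, 504, 1008.
Test each divisor d:
1057^1 ≡ 1057 (mod 1073)
1057^2 ≡ 256 (mod 1073)
1057^3 ≡ 196 (mod 1073)
1057^4 ≡ 83 (mod 1073)
1057^6 ≡ 861 (mod 1073)
1057^7 ≡ 173 (mod 1073)
1057^8 ≡ 451 (mod 1073)
1057^9 ≡ 295 (mod 1073)
1057^12 ≡ 951 (mod 1073)
1057^14 ≡ 958 (mod 1073)
1057^16 ≡ 604 (mod 1073)
1057^18 ≡ 112 (mod 1073)
1057^21 ≡ 492 (mod 1073)
1057^24 ≡ 935 (mod 1073)
1057^28 ≡ 349 (mod 1073)
1057^36 ≡ 741 (mod 1073)
1057^42 ≡ 639 (mod 1073)
1057^48 ≡ 803 (mod 1073)
1057^56 ≡ 552 (mod 1073)
1057^63 ≡ 1072 (mod 1073)
1057^72 ≡ 778 (mod 1073)
1057^84 ≡ 581 (mod 1073)
1057^112 ≡ 1045 (mod 1073)
1057^126 ≡ 1 (mod 1073) ✓
Therefore the multiplicative order of 1057 modulo 1073 is 126.

126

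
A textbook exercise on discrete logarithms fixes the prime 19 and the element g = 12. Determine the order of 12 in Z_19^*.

By Lagrange's theorem, ord_19(12) divides φ(19) = 19 − 1 = 18 = 2 · 3^2.
Divisors of 18: 1, 2, 3, 6, 9, 18.
Test each divisor d:
12^1 ≡ 12 (mod 19)
12^2 ≡ 11 (mod 19)
12^3 ≡ 18 (mod 19)
12^6 ≡ 1 (mod 19) ✓
So ord_19(12) = 6.

6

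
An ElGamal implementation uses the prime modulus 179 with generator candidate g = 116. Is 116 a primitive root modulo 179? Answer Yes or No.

No

φ(179) = 179 − 1 = 178 = 2 · 89.
Test 116^(178/q) mod 179 for each prime factor q of 178:
116^89 ≡ 1 (mod 179)  [q = 2: ≡ 1 ✗]
116^2 ≡ 31 (mod 179)  [q = 89: ≢ 1 ✓]
Since 116^89 ≡ 1, the order of 116 divides 89 < 178, so 116 is not a primitive root.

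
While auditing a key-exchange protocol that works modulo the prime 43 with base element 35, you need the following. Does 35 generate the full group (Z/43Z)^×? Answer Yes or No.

No

φ(43) = 43 − 1 = 42 = 2 · 3 · 7.
35 is a primitive root mod 43 iff 35^(φ(43)/q) ≢ 1 for every prime q | φ(43), i.e. q ∈ {2, 3, 7}.
35^21 ≡ 1 (mod 43)  [q = 2: ≡ 1 ✗]
35^14 ≡ 1 (mod 43)  [q = 3: ≡ 1 ✗]
35^6 ≡ 16 (mod 43)  [q = 7: ≢ 1 ✓]
35^21 ≡ 1 shows ord(35) | 21, strictly less than φ(43); not a primitive root.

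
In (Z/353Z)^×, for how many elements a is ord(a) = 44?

φ(353) = 353 − 1 = 352 = 2^5 · 11.
In a cyclic group of order 352, there are φ(d) elements of order d for each divisor d of 352, and zero for non-divisors.
44 = 2^2 · 11 divides 352, and φ(44) = 20.

20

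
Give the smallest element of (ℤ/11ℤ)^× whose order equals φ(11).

2

φ(11) = 11 − 1 = 10 = 2 · 5.
Test candidates g = 2, 3, … against the prime factors q ∈ {2, 5} of φ(11): g is a generator iff g^(10/q) ≢ 1 for every such q.
g = 2: 2^5 ≡ 10; 2^2 ≡ 4 — none is 1, so 2 is a primitive root.
The smallest primitive root modulo 11 is 2.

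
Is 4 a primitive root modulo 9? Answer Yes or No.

No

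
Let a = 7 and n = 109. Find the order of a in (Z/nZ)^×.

The order of 7 must divide φ(109) = 109 − 1 = 108 = 2^2 · 3^3.
Divisors of 108: 1, 2, 3, 4, 6, 9, 12, 18, 27, 36, 54, 108.
Check 7^d mod 109 for each divisor in increasing order:
7^1 ≡ 7
7^2 ≡ 49
7^3 ≡ 16
7^4 ≡ 3
7^6 ≡ 38
7^9 ≡ 63
7^12 ≡ 27
7^18 ≡ 45
7^27 ≡ 1
The smallest such exponent is 27, so the order of 7 is 27.

27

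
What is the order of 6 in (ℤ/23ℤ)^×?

11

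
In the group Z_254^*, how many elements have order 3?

2

φ(254) = φ(2)·φ(127) = 1·126 = 126 = 2 · 3^2 · 7.
(Z/254Z)^× is cyclic (|G| = 126); a cyclic group of order m has exactly φ(d) elements of each order d | m, and none otherwise.
3 | 126, and φ(3) = 3 − 1 = 2.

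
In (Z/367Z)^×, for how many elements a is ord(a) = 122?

60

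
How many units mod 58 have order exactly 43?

φ(58) = φ(2)·φ(29) = 1·28 = 28 = 2^2 · 7.
In a cyclic group of order 28, there are φ(d) elements of order d for each divisor d of 28, and zero for non-divisors.
Since 43 ∤ 28, the count is 0.

0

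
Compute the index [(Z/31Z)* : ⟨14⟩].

2

ord(14) | φ(31) = 31 − 1 = 30 = 2 · 3 · 5.
Divisors of 30: 1, 2, 3, 5, 6, 10, 15, 30.
Check 14^d mod 31 for each divisor in increasing order:
14^1 ≡ 14 (mod 31)
14^2 ≡ 10 (mod 31)
14^3 ≡ 16 (mod 31)
14^5 ≡ 5 (mod 31)
14^6 ≡ 8 (mod 31)
14^10 ≡ 25 (mod 31)
14^15 ≡ 1 (mod 31) ✓
So ord_31(14) = 15, hence |⟨14⟩| = 15.
[(Z/31Z)^× : ⟨14⟩] = 30/15 = 2.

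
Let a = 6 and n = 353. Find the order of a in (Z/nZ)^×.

ord(6) | φ(353) = 353 − 1 = 352 = 2^5 · 11.
Divisors of 352: 1, 2, 4, 8, 11, 16, 22, 32, 44, 88, 176, 352.
Compute 6^d (mod 353) for the divisors d until we hit 1:
6^1 ≡ 6 (mod 353)
6^2 ≡ 36 (mod 353)
6^4 ≡ 237 (mod 353)
6^8 ≡ 42 (mod 353)
6^11 ≡ 247 (mod 353)
6^16 ≡ 352 (mod 353)
6^22 ≡ 293 (mod 353)
6^32 ≡ 1 (mod 353) ✓
Hence ord(6) = 32.

32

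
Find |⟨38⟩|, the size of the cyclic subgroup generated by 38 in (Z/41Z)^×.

ord(38) | φ(41) = 41 − 1 = 40 = 2^3 · 5.
Divisors of 40: 1, 2, 4, 5, 8, 10, 20, 40.
Evaluate successive powers at the divisors of 40:
38^1 ≡ 38 (mod 41)
38^2 ≡ 9 (mod 41)
38^4 ≡ 40 (mod 41)
38^5 ≡ 3 (mod 41)
38^8 ≡ 1 (mod 41) ✓
Hence ord(38) = 8.

8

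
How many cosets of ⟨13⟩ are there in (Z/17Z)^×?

Since 13 ∈ (Z/17Z)^×, its order divides φ(17) = 17 − 1 = 16 = 2^4.
Divisors of 16: 1, 2, 4, 8, 16.
Check 13^d mod 17 for each divisor in increasing order:
13^1 ≡ 13 (mod 17)
13^2 ≡ 16 (mod 17)
13^4 ≡ 1 (mod 17) ✓
Thus |⟨13⟩| = ord(13) = 4.
Index = |(Z/17Z)^×| / |⟨13⟩| = 16 / 4 = 4.

4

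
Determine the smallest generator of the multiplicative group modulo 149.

2

φ(149) = 149 − 1 = 148 = 2^2 · 37.
g is a primitive root iff g^(148/q) ≢ 1 (mod 149) for each prime q ∈ {2, 37}.
g = 2: 2^74 ≡ 148; 2^4 ≡ 16 — none is 1, so 2 is a primitive root.
So 2 is the smallest generator of (Z/149Z)^×.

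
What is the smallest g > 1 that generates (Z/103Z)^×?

5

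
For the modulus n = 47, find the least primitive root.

φ(47) = 47 − 1 = 46 = 2 · 23.
g is a primitive root iff g^(46/q) ≢ 1 (mod 47) for each prime q ∈ {2, 23}.
g = 2: 2^23 ≡ 1 — hits 1, so not a primitive root.
g = 3: 3^23 ≡ 1 — hits 1, so not a primitive root.
g = 4: 4^23 ≡ 1 — hits 1, so not a primitive root.
g = 5: 5^23 ≡ 46; 5^2 ≡ 25 — none is 1, so 5 is a primitive root.
Hence the least primitive root of 47 is 5.

5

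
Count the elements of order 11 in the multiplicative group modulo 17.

0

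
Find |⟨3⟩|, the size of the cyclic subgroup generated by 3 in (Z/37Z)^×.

By Lagrange's theorem, ord_37(3) divides φ(37) = 37 − 1 = 36 = 2^2 · 3^2.
Divisors of 36: 1, 2, 3, 4, 6, 9, 12, 18, 36.
Evaluate successive powers at the divisors of 36:
3^1 ≡ 3
3^2 ≡ 9
3^3 ≡ 27
3^4 ≡ 7
3^6 ≡ 26
3^9 ≡ 36
3^12 ≡ 10
3^18 ≡ 1
The smallest such exponent is 18, so the order of 3 is 18.

18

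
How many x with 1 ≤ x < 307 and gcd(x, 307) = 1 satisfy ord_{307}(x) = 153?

96

φ(307) = 307 − 1 = 306 = 2 · 3^2 · 17.
In a cyclic group of order 306, there are φ(d) elements of order d for each divisor d of 306, and zero for non-divisors.
153 = 3^2 · 17 divides 306, and φ(153) = 96.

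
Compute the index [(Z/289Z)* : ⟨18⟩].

By Lagrange's theorem, ord_289(18) divides φ(289) = φ(17^2) = 17·(17−1) = 272 = 2^4 · 17.
Divisors of 272: 1, 2, 4, 8, 16, 17, 34, 68, 136, 272.
Evaluate successive powers at the divisors of 272:
18^1 ≡ 18
18^2 ≡ 35
18^4 ≡ 69
18^8 ≡ 137
18^16 ≡ 273
18^17 ≡ 1
Thus |⟨18⟩| = ord(18) = 17.
[(Z/289Z)^× : ⟨18⟩] = 272/17 = 16.

16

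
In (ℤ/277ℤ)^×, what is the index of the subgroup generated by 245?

3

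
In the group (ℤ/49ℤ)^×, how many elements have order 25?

φ(49) = φ(7^2) = 7·(7−1) = 42 = 2 · 3 · 7.
(Z/49Z)^× is cyclic (|G| = 42); a cyclic group of order m has exactly φ(d) elements of each order d | m, and none otherwise.
Since 25 ∤ 42, the count is 0.

0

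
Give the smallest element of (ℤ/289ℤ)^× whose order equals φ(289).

3

φ(289) = φ(17^2) = 17·(17−1) = 272 = 2^4 · 17.
Test candidates g = 2, 3, … against the prime factors q ∈ {2, 17} of φ(289): g is a generator iff g^(272/q) ≢ 1 for every such q.
g = 2: 2^136 ≡ 1 — hits 1, so not a primitive root.
g = 3: 3^136 ≡ 288; 3^16 ≡ 171 — none is 1, so 3 is a primitive root.
The smallest primitive root modulo 289 is 3.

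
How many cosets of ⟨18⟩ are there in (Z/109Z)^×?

1

The order of 18 must divide φ(109) = 109 − 1 = 108 = 2^2 · 3^3.
Divisors of 108: 1, 2, 3, 4, 6, 9, 12, 18, 27, 36, 54, 108.
Test each divisor d:
18^1 ≡ 18
18^2 ≡ 106
18^3 ≡ 55
18^4 ≡ 9
18^6 ≡ 82
18^9 ≡ 41
18^12 ≡ 75
18^18 ≡ 46
18^27 ≡ 33
18^36 ≡ 45
18^54 ≡ 108
18^108 ≡ 1
Thus |⟨18⟩| = ord(18) = 108.
The index is φ(109) / ord(18) = 108 / 108 = 1.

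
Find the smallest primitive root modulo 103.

φ(103) = 103 − 1 = 102 = 2 · 3 · 17.
g is a primitive root iff g^(102/q) ≢ 1 (mod 103) for each prime q ∈ {2, 3, 17}.
g = 2: 2^51 ≡ 1 — hits 1, so not a primitive root.
g = 3: 3^51 ≡ 102; 3^34 ≡ 1 — hits 1, so not a primitive root.
g = 4: 4^51 ≡ 1 — hits 1, so not a primitive root.
g = 5: 5^51 ≡ 102; 5^34 ≡ 56; 5^6 ≡ 72 — none is 1, so 5 is a primitive root.
Hence the least primitive root of 103 is 5.

5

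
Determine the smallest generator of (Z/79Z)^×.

φ(79) = 79 − 1 = 78 = 2 · 3 · 13.
Test candidates g = 2, 3, … against the prime factors q ∈ {2, 3, 13} of φ(79): g is a generator iff g^(78/q) ≢ 1 for every such q.
g = 2: 2^39 ≡ 1 — hits 1, so not a primitive root.
g = 3: 3^39 ≡ 78; 3^26 ≡ 23; 3^6 ≡ 18 — none is 1, so 3 is a primitive root.
So 3 is the smallest generator of (Z/79Z)^×.

3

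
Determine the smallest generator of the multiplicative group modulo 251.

φ(251) = 251 − 1 = 250 = 2 · 5^3.
g is a primitive root iff g^(250/q) ≢ 1 (mod 251) for each prime q ∈ {2, 5}.
g = 2: 2^125 ≡ 250; 2^50 ≡ 1 — hits 1, so not a primitive root.
g = 3: 3^125 ≡ 1 — hits 1, so not a primitive root.
g = 4: 4^125 ≡ 1 — hits 1, so not a primitive root.
g = 5: 5^125 ≡ 1 — hits 1, so not a primitive root.
g = 6: 6^125 ≡ 250; 6^50 ≡ 219 — none is 1, so 6 is a primitive root.
So 6 is the smallest generator of (Z/251Z)^×.

6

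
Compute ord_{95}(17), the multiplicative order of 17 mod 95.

36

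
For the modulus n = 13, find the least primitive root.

2

φ(13) = 13 − 1 = 12 = 2^2 · 3.
g is a primitive root iff g^(12/q) ≢ 1 (mod 13) for each prime q ∈ {2, 3}.
g = 2: 2^6 ≡ 12; 2^4 ≡ 3 — none is 1, so 2 is a primitive root.
Hence the least primitive root of 13 is 2.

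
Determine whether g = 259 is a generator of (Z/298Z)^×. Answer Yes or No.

φ(298) = φ(2)·φ(149) = 1·148 = 148 = 2^2 · 37.
An element g generates (Z/298Z)^× iff g^(148/q) ≢ 1 (mod 298) for each prime q ∈ {2, 37}.
259^74 ≡ 1 (mod 298)  [q = 2: ≡ 1 ✗]
259^4 ≡ 67 (mod 298)  [q = 37: ≢ 1 ✓]
Since 259^74 ≡ 1, the order of 259 divides 74 < 148, so 259 is not a primitive root.

No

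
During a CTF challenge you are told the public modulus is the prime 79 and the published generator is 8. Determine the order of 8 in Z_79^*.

ord(8) | φ(79) = 79 − 1 = 78 = 2 · 3 · 13.
Divisors of 78: 1, 2, 3, 6, 13, 26, 39, 78.
Check 8^d mod 79 for each divisor in increasing order:
8^1 ≡ 8 (mod 79)
8^2 ≡ 64 (mod 79)
8^3 ≡ 38 (mod 79)
8^6 ≡ 22 (mod 79)
8^13 ≡ 1 (mod 79) ✓
So ord_79(8) = 13.

13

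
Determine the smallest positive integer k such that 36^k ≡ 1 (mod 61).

30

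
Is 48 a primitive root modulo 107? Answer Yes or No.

No

φ(107) = 107 − 1 = 106 = 2 · 53.
48 is a primitive root mod 107 iff 48^(φ(107)/q) ≢ 1 for every prime q | φ(107), i.e. q ∈ {2, 53}.
48^53 ≡ 1 (mod 107)  [q = 2: ≡ 1 ✗]
48^2 ≡ 57 (mod 107)  [q = 53: ≢ 1 ✓]
48^53 ≡ 1 shows ord(48) | 53, strictly less than φ(107); not a primitive root.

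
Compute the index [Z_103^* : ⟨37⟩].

3

Since 37 ∈ (Z/103Z)^×, its order divides φ(103) = 103 − 1 = 102 = 2 · 3 · 17.
Divisors of 102: 1, 2, 3, 6, 17, 34, 51, 102.
Test each divisor d:
37^1 ≡ 37
37^2 ≡ 30
37^3 ≡ 80
37^6 ≡ 14
37^17 ≡ 102
37^34 ≡ 1
So ord_103(37) = 34, hence |⟨37⟩| = 34.
[(Z/103Z)^× : ⟨37⟩] = 102/34 = 3.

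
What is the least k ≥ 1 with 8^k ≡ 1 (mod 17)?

The order of 8 must divide φ(17) = 17 − 1 = 16 = 2^4.
Divisors of 16: 1, 2, 4, 8, 16.
Test each divisor d:
8^1 ≡ 8 (mod 17)
8^2 ≡ 13 (mod 17)
8^4 ≡ 16 (mod 17)
8^8 ≡ 1 (mod 17) ✓
Hence ord(8) = 8.

8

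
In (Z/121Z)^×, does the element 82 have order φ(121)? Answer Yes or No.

φ(121) = φ(11^2) = 11·(11−1) = 110 = 2 · 5 · 11.
An element g generates (Z/121Z)^× iff g^(110/q) ≢ 1 (mod 121) for each prime q ∈ {2, 5, 11}.
82^55 ≡ 1 (mod 121)  [q = 2: ≡ 1 ✗]
82^22 ≡ 3 (mod 121)  [q = 5: ≢ 1 ✓]
82^10 ≡ 111 (mod 121)  [q = 11: ≢ 1 ✓]
The check at q = 2 fails, so 82 generates a proper subgroup.

No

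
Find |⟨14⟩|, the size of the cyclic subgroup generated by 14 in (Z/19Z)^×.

Since 14 ∈ (Z/19Z)^×, its order divides φ(19) = 19 − 1 = 18 = 2 · 3^2.
Divisors of 18: 1, 2, 3, 6, 9, 18.
Check 14^d mod 19 for each divisor in increasing order:
14^1 ≡ 14 (mod 19)
14^2 ≡ 6 (mod 19)
14^3 ≡ 8 (mod 19)
14^6 ≡ 7 (mod 19)
14^9 ≡ 18 (mod 19)
14^18 ≡ 1 (mod 19) ✓
The smallest such exponent is 18, so the order of 14 is 18.

18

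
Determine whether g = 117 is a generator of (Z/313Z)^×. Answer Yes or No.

φ(313) = 313 − 1 = 312 = 2^3 · 3 · 13.
It suffices to check that the order of 117 is not a proper divisor of 312: compute 117^(312/q) for q ∈ {2, 3, 13}.
117^156 ≡ 1 (mod 313)  [q = 2: ≡ 1 ✗]
117^104 ≡ 98 (mod 313)  [q = 3: ≢ 1 ✓]
117^24 ≡ 103 (mod 313)  [q = 13: ≢ 1 ✓]
Since 117^156 ≡ 1, the order of 117 divides 156 < 312, so 117 is not a primitive root.

No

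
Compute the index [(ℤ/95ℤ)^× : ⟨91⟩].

By Lagrange's theorem, ord_95(91) divides φ(95) = φ(5·19) = (5−1)·(19−1) = 4·18 = 72 = 2^3 · 3^2.
Divisors of 72: 1, 2, 3, 4, 6, 8, 9, 12, 18, 24, 36, 72.
Compute 91^d (mod 95) for the divisors d until we hit 1:
91^1 ≡ 91 (mod 95)
91^2 ≡ 16 (mod 95)
91^3 ≡ 31 (mod 95)
91^4 ≡ 66 (mod 95)
91^6 ≡ 11 (mod 95)
91^8 ≡ 81 (mod 95)
91^9 ≡ 56 (mod 95)
91^12 ≡ 26 (mod 95)
91^18 ≡ 1 (mod 95) ✓
Thus |⟨91⟩| = ord(91) = 18.
Index = |(Z/95Z)^×| / |⟨91⟩| = 72 / 18 = 4.

4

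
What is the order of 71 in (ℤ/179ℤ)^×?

178

By Lagrange's theorem, ord_179(71) divides φ(179) = 179 − 1 = 178 = 2 · 89.
Divisors of 178: 1, 2, 89, 178.
Compute 71^d (mod 179) for the divisors d until we hit 1:
71^1 ≡ 71 (mod 179)
71^2 ≡ 29 (mod 179)
71^89 ≡ 178 (mod 179)
71^178 ≡ 1 (mod 179) ✓
So ord_179(71) = 178.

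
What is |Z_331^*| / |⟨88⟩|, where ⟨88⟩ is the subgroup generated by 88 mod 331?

The order of 88 must divide φ(331) = 331 − 1 = 330 = 2 · 3 · 5 · 11.
Divisors of 330: 1, 2, 3, 5, 6, 10, 11, 15, 22, 30, 33, 55, 66, 110, 165, 330.
Test each divisor d:
88^1 ≡ 88 (mod 331)
88^2 ≡ 131 (mod 331)
88^3 ≡ 274 (mod 331)
88^5 ≡ 146 (mod 331)
88^6 ≡ 270 (mod 331)
88^10 ≡ 132 (mod 331)
88^11 ≡ 31 (mod 331)
88^15 ≡ 74 (mod 331)
88^22 ≡ 299 (mod 331)
88^30 ≡ 180 (mod 331)
88^33 ≡ 1 (mod 331) ✓
So ord_331(88) = 33, hence |⟨88⟩| = 33.
The index is φ(331) / ord(88) = 330 / 33 = 10.

10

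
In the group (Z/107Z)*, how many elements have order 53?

φ(107) = 107 − 1 = 106 = 2 · 53.
In a cyclic group of order 106, there are φ(d) elements of order d for each divisor d of 106, and zero for non-divisors.
53 | 106, and φ(53) = 53 − 1 = 52.

52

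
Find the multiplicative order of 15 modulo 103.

51

Since 15 ∈ (Z/103Z)^×, its order divides φ(103) = 103 − 1 = 102 = 2 · 3 · 17.
Divisors of 102: 1, 2, 3, 6, 17, 34, 51, 102.
Compute 15^d (mod 103) for the divisors d until we hit 1:
15^1 ≡ 15 (mod 103)
15^2 ≡ 19 (mod 103)
15^3 ≡ 79 (mod 103)
15^6 ≡ 61 (mod 103)
15^17 ≡ 46 (mod 103)
15^34 ≡ 56 (mod 103)
15^51 ≡ 1 (mod 103) ✓
Hence ord(15) = 51.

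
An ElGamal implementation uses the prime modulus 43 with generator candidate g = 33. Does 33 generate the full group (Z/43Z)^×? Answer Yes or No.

Yes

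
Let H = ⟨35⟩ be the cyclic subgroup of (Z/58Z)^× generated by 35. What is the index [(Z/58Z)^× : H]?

2

The order of 35 must divide φ(58) = φ(2)·φ(29) = 1·28 = 28 = 2^2 · 7.
Divisors of 28: 1, 2, 4, 7, 14, 28.
Compute 35^d (mod 58) for the divisors d until we hit 1:
35^1 ≡ 35
35^2 ≡ 7
35^4 ≡ 49
35^7 ≡ 57
35^14 ≡ 1
So ord_58(35) = 14, hence |⟨35⟩| = 14.
The index is φ(58) / ord(35) = 28 / 14 = 2.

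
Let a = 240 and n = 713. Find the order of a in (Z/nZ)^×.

Since 240 ∈ (Z/713Z)^×, its order divides φ(713) = φ(23·31) = (23−1)·(31−1) = 22·30 = 660 = 2^2 · 3 · 5 · 11.
Divisors of 660: 1, 2, 3, 4, 5, 6, 10, 11, 12, 15, 20, 22, 30, 33, 44, 55, 60, 66, 110, 132, 165, 220, 330, 660.
Compute 240^d (mod 713) for the divisors d until we hit 1:
240^1 ≡ 240
240^2 ≡ 560
240^3 ≡ 356
240^4 ≡ 593
240^5 ≡ 433
240^6 ≡ 535
240^10 ≡ 683
240^11 ≡ 643
240^12 ≡ 312
240^15 ≡ 557
240^20 ≡ 187
240^22 ≡ 622
240^30 ≡ 94
240^33 ≡ 666
240^44 ≡ 438
240^55 ≡ 712
240^60 ≡ 280
240^66 ≡ 70
240^110 ≡ 1
Therefore the multiplicative order of 240 modulo 713 is 110.

110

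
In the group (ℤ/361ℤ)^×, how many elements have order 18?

6

φ(361) = φ(19^2) = 19·(19−1) = 342 = 2 · 3^2 · 19.
Since (Z/361Z)^× is cyclic of order 342, the number of elements of order d is φ(d) when d | 342 and 0 otherwise.
18 = 2 · 3^2 divides 342, and φ(18) = 6.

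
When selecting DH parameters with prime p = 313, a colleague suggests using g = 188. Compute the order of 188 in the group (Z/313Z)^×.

Since 188 ∈ (Z/313Z)^×, its order divides φ(313) = 313 − 1 = 312 = 2^3 · 3 · 13.
Divisors of 312: 1, 2, 3, 4, 6, 8, 12, 13, 24, 26, 39, 52, 78, 104, 156, 312.
Test each divisor d:
188^1 ≡ 188 (mod 313)
188^2 ≡ 288 (mod 313)
188^3 ≡ 308 (mod 313)
188^4 ≡ 312 (mod 313)
188^6 ≡ 25 (mod 313)
188^8 ≡ 1 (mod 313) ✓
The smallest such exponent is 8, so the order of 188 is 8.

8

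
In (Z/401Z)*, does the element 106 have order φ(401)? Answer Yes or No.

φ(401) = 401 − 1 = 400 = 2^4 · 5^2.
106 is a primitive root mod 401 iff 106^(φ(401)/q) ≢ 1 for every prime q | φ(401), i.e. q ∈ {2, 5}.
106^200 ≡ 400 (mod 401)  [q = 2: ≢ 1 ✓]
106^80 ≡ 39 (mod 401)  [q = 5: ≢ 1 ✓]
Every test exponent gives a nontrivial residue, hence 106 generates the full group.

Yes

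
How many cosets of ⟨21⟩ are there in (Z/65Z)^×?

By Lagrange's theorem, ord_65(21) divides φ(65) = φ(5·13) = (5−1)·(13−1) = 4·12 = 48 = 2^4 · 3.
Divisors of 48: 1, 2, 3, 4, 6, 8, 12, 16, 24, 48.
Compute 21^d (mod 65) for the divisors d until we hit 1:
21^1 ≡ 21 (mod 65)
21^2 ≡ 51 (mod 65)
21^3 ≡ 31 (mod 65)
21^4 ≡ 1 (mod 65) ✓
Thus |⟨21⟩| = ord(21) = 4.
[(Z/65Z)^× : ⟨21⟩] = 48/4 = 12.

12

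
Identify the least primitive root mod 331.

φ(331) = 331 − 1 = 330 = 2 · 3 · 5 · 11.
Test candidates g = 2, 3, … against the prime factors q ∈ {2, 3, 5, 11} of φ(331): g is a generator iff g^(330/q) ≢ 1 for every such q.
g = 2: 2^165 ≡ 330; 2^110 ≡ 299; 2^66 ≡ 64; 2^30 ≡ 1 — hits 1, so not a primitive root.
g = 3: 3^165 ≡ 330; 3^110 ≡ 299; 3^66 ≡ 64; 3^30 ≡ 270 — none is 1, so 3 is a primitive root.
Hence the least primitive root of 331 is 3.

3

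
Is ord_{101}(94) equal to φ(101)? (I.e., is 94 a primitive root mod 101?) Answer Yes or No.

Yes

φ(101) = 101 − 1 = 100 = 2^2 · 5^2.
An element g generates (Z/101Z)^× iff g^(100/q) ≢ 1 (mod 101) for each prime q ∈ {2, 5}.
94^50 ≡ 100 (mod 101)  [q = 2: ≢ 1 ✓]
94^20 ≡ 84 (mod 101)  [q = 5: ≢ 1 ✓]
Every test exponent gives a nontrivial residue, hence 94 generates the full group.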